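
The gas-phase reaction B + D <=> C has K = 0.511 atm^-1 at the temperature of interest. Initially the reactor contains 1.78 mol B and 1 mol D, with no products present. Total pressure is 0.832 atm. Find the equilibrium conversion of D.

X = 0.206

Let X = conversion of D (basis 1 mol D); extent of reaction ξ = X.
At extent ξ: n_B = 1.78 − X; n_D = 1 − X; n_C = X.
n_T = Σnᵢ = 2.78 − X.
Mole fractions y_i = n_i/n_T; K = p_C / (p_B p_D) with p_i = y_i·P.
Substituting and setting equal to 0.511 atm^-1 gives a polynomial in X; the root in (0,1) is X = 0.206.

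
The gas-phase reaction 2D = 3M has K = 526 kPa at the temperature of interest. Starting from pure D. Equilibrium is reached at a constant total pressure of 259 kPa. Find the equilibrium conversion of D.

X = 0.543

Let X = conversion of D (basis 1 mol D); extent of reaction ξ = 0.5X.
Moles: n_D = 1 − X; n_M = 1.5X.
n_T = Σnᵢ = 1 + 0.5X.
With p_i = (n_i/n_T)P, K = p_M^3 / (p_D^2).
Equating to 526 kPa and solving on 0 < X < 1: X = 0.543.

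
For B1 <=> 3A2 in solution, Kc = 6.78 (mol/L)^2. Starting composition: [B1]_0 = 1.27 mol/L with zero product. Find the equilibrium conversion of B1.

Let X = conversion of B1; extent ξ = 1.27·X mol/L.
Concentrations: [B1] = 1.27 − 1.27X; [A2] = 3.81X.
Kc = [A2]^3 / ([B1]).
Setting equal to 6.78 and solving for X on (0,1) gives X = 0.443.

X = 0.443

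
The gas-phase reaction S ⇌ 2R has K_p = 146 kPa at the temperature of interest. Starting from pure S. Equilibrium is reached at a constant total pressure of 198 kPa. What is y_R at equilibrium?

Basis: 1 mol S initially; let X = conversion of S. Extent ξ = X.
Moles: n_S = 1 − X; n_R = 2X.
n_T = Σnᵢ = 1 + X.
y_i = n_i/n_T, p_i = y_i·P. K_p = p_R^2 / (p_S).
This yields a degree-2 equation in X; solving on (0,1), X = 0.395.
Then n_R = 0.789, n_T = 1.39, so y_R = 0.566.

y_R = 0.566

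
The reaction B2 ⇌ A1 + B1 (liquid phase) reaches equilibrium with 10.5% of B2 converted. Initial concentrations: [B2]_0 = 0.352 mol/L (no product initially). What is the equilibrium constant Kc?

Kc = 0.00434 mol/L

Let X = conversion of B2.
Concentrations: [B2] = 0.352 − 0.352X; [A1] = 0.352X; [B1] = 0.352X.
At X = 0.105: [B2] = 0.315, [A1] = 0.037, [B1] = 0.037.
Kc = [A1] [B1] / ([B2]) = 0.00434 mol/L.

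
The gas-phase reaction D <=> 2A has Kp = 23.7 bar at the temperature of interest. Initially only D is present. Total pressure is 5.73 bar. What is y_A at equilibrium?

y_A = 0.832

Take 1 mol D as basis and let X be its fractional conversion, so ξ = X.
At extent ξ: n_D = 1 − X; n_A = 2X.
Summing: n_T = 1 + X.
With p_i = (n_i/n_T)P, Kp = p_A^2 / (p_D).
This yields a degree-2 equation in X; solving on (0,1), X = 0.713.
Then n_A = 1.43, n_T = 1.71, so y_A = 0.832.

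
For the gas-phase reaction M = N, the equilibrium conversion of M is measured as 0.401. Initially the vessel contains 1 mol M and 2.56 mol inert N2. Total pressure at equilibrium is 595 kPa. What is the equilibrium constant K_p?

Take 1 mol M as basis and let X be its fractional conversion, so ξ = X.
At extent ξ: n_M = 1 − X; n_N = X; n_I = 2.56 (inert).
Since Δν = 0, n_T = 3.56 throughout.
At X = 0.401: n_M = 0.599, n_N = 0.401, n_T = 3.56.
p_i = (n_i/n_T)·P. K_p = p_N / (p_M) = 0.669.

K_p = 0.669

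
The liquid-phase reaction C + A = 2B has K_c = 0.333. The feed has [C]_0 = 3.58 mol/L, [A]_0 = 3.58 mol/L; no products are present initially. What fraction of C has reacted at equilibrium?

Let X = conversion of C; extent ξ = 3.58·X mol/L.
Concentrations: [C] = 3.58 − 3.58X; [A] = 3.58 − 3.58X; [B] = 7.16X.
K_c = [B]^2 / ([C] [A]).
Setting equal to 0.333 and solving for X on (0,1) gives X = 0.224.

X = 0.224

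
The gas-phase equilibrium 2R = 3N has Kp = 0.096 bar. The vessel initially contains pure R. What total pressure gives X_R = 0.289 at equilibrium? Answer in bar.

Let X = conversion of R (basis 1 mol R); extent of reaction ξ = 0.5X.
Mole table: n_R = 1 − X; n_N = 1.5X.
Total moles n_T = 1 + 0.5X.
Kp = p_N^3 / (p_R^2) with p_i = (n_i/n_T)·P.
At X = 0.289: the mole-fraction product g(X) = Π y_i^ν_i = 0.1408. Since Kp = g(X)·P^{1}, P = (Kp/g)^(1/1) = (0.096/0.1408)^(1/1) = 0.682 bar.

P = 0.682 bar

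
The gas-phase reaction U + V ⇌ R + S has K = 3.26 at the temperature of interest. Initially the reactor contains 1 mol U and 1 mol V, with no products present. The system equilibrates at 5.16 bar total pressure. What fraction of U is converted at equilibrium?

X = 0.644

Let X = conversion of U (basis 1 mol U); extent of reaction ξ = X.
Mole table: n_U = 1 − X; n_V = 1 − X; n_R = X; n_S = X.
Since Δν = 0, n_T = 2 throughout.
Mole fractions y_i = n_i/n_T; K = p_R p_S / (p_U p_V) with p_i = y_i·P.
Substituting and setting equal to 3.26 gives a polynomial in X; the root in (0,1) is X = 0.644.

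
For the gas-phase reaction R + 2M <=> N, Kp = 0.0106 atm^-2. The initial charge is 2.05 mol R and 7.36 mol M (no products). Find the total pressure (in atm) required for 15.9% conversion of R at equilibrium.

P = 5.51 atm

Take 2.05 mol R as basis and let X be its fractional conversion, so ξ = 2.05X.
Moles: n_R = 2.05 − 2.05X; n_M = 7.36 − 4.1X; n_N = 2.05X.
Summing: n_T = 9.41 − 4.1X.
Kp = p_N / (p_R p_M^2) with p_i = (n_i/n_T)·P.
At X = 0.159: the mole-fraction product g(X) = Π y_i^ν_i = 0.3223. Since Kp = g(X)·P^{-2}, P = (g/Kp)^(1/2) = (0.3223/0.0106)^(1/2) = 5.51 atm.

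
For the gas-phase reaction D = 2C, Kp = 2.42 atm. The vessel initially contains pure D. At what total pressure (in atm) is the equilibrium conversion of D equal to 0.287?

Let X = conversion of D (basis 1 mol D); extent of reaction ξ = X.
Species balance: n_D = 1 − X; n_C = 2X.
Total moles n_T = 1 + X.
Kp = p_C^2 / (p_D) with p_i = (n_i/n_T)·P.
At X = 0.287: the mole-fraction product g(X) = Π y_i^ν_i = 0.3591. Since Kp = g(X)·P^{1}, P = (Kp/g)^(1/1) = (2.42/0.3591)^(1/1) = 6.74 atm.

P = 6.74 atm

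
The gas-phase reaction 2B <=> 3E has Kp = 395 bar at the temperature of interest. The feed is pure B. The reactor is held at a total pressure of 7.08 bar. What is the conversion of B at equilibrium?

Basis: 1 mol B initially; let X = conversion of B. Extent ξ = 0.5X.
Species balance: n_B = 1 − X; n_E = 1.5X.
n_T = Σnᵢ = 1 + 0.5X.
y_i = n_i/n_T, p_i = y_i·P. Kp = p_E^3 / (p_B^2).
This yields a degree-3 equation in X; solving on (0,1), X = 0.841.

X = 0.841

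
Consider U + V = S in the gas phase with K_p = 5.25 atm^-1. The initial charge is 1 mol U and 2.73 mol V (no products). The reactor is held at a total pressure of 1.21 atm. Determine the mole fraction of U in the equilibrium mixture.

y_U = 0.066

Take 1 mol U as basis and let X be its fractional conversion, so ξ = X.
At extent ξ: n_U = 1 − X; n_V = 2.73 − X; n_S = X.
Summing: n_T = 3.73 − X.
y_i = n_i/n_T, p_i = y_i·P. K_p = p_S / (p_U p_V).
Substituting and setting equal to 5.25 atm^-1 gives a polynomial in X; the root in (0,1) is X = 0.807.
Then n_U = 0.193, n_T = 2.92, so y_U = 0.066.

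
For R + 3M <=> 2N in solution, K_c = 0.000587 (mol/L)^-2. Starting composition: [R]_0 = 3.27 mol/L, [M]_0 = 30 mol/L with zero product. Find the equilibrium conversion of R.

X = 0.549

Let X = conversion of R; extent ξ = 3.27·X mol/L.
Concentrations: [R] = 3.27 − 3.27X; [M] = 30 − 9.81X; [N] = 6.54X.
K_c = [N]^2 / ([R] [M]^3).
Solving K_c = 0.000587 for X ∈ (0,1): X = 0.549.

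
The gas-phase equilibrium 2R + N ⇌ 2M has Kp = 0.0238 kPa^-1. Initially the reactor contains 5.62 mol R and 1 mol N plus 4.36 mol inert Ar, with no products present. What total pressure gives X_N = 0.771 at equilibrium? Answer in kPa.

Let X = conversion of N (basis 1 mol N); extent of reaction ξ = X.
Moles: n_R = 5.62 − 2X; n_N = 1 − X; n_M = 2X; n_I = 4.36 (inert).
Summing: n_T = 11 − X.
Kp = p_M^2 / (p_R^2 p_N) with p_i = (n_i/n_T)·P.
At X = 0.771: the mole-fraction product g(X) = Π y_i^ν_i = 6.374. Since Kp = g(X)·P^{-1}, P = (g/Kp)^(1/1) = (6.374/0.0238)^(1/1) = 268 kPa.

P = 268 kPa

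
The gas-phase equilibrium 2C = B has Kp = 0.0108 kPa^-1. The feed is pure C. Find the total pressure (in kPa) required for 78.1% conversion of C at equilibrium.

Take 1 mol C as basis and let X be its fractional conversion, so ξ = 0.5X.
Species balance: n_C = 1 − X; n_B = 0.5X.
Total moles n_T = 1 − 0.5X.
Kp = p_B / (p_C^2) with p_i = (n_i/n_T)·P.
At X = 0.781: the mole-fraction product g(X) = Π y_i^ν_i = 4.963. Since Kp = g(X)·P^{-1}, P = (g/Kp)^(1/1) = (4.963/0.0108)^(1/1) = 459 kPa.

P = 459 kPa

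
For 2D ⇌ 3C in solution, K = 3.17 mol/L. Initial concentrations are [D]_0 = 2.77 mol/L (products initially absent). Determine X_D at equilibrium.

Let X = conversion of D; extent ξ = 2.77X/2 mol/L.
Concentrations: [D] = 2.77 − 2.77X; [C] = 4.16X.
K = [C]^3 / ([D]^2).
Equating to 3.17 mol/L: the physical root is X = 0.462.

X = 0.462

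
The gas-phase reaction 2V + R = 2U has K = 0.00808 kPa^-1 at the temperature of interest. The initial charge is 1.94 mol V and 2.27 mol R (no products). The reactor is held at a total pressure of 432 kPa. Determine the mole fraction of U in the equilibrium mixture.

Basis: 1.94 mol V initially; let X = conversion of V. Extent ξ = 0.97X.
Species balance: n_V = 1.94 − 1.94X; n_R = 2.27 − 0.97X; n_U = 1.94X.
n_T = Σnᵢ = 4.21 − 0.97X.
With p_i = (n_i/n_T)P, K = p_U^2 / (p_V^2 p_R).
Substituting and setting equal to 0.00808 kPa^-1 gives a polynomial in X; the root in (0,1) is X = 0.562.
Then n_U = 1.09, n_T = 3.67, so y_U = 0.297.

y_U = 0.297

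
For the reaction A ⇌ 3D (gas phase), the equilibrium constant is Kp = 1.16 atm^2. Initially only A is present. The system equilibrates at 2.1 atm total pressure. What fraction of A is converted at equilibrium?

X = 0.255

Let X = conversion of A (basis 1 mol A); extent of reaction ξ = X.
Species balance: n_A = 1 − X; n_D = 3X.
n_T = Σnᵢ = 1 + 2X.
y_i = n_i/n_T, p_i = y_i·P. Kp = p_D^3 / (p_A).
Substituting and setting equal to 1.16 atm^2 gives a polynomial in X; the root in (0,1) is X = 0.255.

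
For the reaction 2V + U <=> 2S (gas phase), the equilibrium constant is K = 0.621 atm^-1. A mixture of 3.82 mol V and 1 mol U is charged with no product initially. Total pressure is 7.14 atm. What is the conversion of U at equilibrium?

Let X = conversion of U (basis 1 mol U); extent of reaction ξ = X.
Moles: n_V = 3.82 − 2X; n_U = 1 − X; n_S = 2X.
n_T = Σnᵢ = 4.82 − X.
Mole fractions y_i = n_i/n_T; K = p_S^2 / (p_V^2 p_U) with p_i = y_i·P.
Equating to 0.621 atm^-1 and solving on 0 < X < 1: X = 0.695.

X = 0.695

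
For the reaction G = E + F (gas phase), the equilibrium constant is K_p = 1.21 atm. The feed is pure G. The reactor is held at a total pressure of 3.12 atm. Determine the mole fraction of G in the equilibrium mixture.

Basis: 1 mol G initially; let X = conversion of G. Extent ξ = X.
Mole table: n_G = 1 − X; n_E = X; n_F = X.
n_T = Σnᵢ = 1 + X.
Mole fractions y_i = n_i/n_T; K_p = p_E p_F / (p_G) with p_i = y_i·P.
This yields a degree-2 equation in X; solving on (0,1), X = 0.529.
Then n_G = 0.471, n_T = 1.53, so y_G = 0.308.

y_G = 0.308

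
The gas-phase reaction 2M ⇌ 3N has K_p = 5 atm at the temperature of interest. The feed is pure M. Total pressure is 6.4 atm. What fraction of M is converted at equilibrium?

Let X = conversion of M (basis 1 mol M); extent of reaction ξ = 0.5X.
At extent ξ: n_M = 1 − X; n_N = 1.5X.
n_T = Σnᵢ = 1 + 0.5X.
y_i = n_i/n_T, p_i = y_i·P. K_p = p_N^3 / (p_M^2).
Setting this equal to 5 atm and taking the physical root (0 < X < 1) gives X = 0.444.

X = 0.444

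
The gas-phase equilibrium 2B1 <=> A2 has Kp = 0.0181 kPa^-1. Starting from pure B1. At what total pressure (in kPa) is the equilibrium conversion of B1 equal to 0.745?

P = 199 kPa

Take 1 mol B1 as basis and let X be its fractional conversion, so ξ = 0.5X.
At extent ξ: n_B1 = 1 − X; n_A2 = 0.5X.
n_T = Σnᵢ = 1 − 0.5X.
Kp = p_A2 / (p_B1^2) with p_i = (n_i/n_T)·P.
At X = 0.745: the mole-fraction product g(X) = Π y_i^ν_i = 3.595. Since Kp = g(X)·P^{-1}, P = (g/Kp)^(1/1) = (3.595/0.0181)^(1/1) = 199 kPa.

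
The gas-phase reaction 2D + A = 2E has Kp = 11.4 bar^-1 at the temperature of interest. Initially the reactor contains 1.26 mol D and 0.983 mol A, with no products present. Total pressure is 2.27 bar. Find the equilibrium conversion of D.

Let X = conversion of D (basis 1.26 mol D); extent of reaction ξ = 0.63X.
Species balance: n_D = 1.26 − 1.26X; n_A = 0.983 − 0.63X; n_E = 1.26X.
Summing: n_T = 2.24 − 0.63X.
y_i = n_i/n_T, p_i = y_i·P. Kp = p_E^2 / (p_D^2 p_A).
Setting this equal to 11.4 bar^-1 and taking the physical root (0 < X < 1) gives X = 0.733.

X = 0.733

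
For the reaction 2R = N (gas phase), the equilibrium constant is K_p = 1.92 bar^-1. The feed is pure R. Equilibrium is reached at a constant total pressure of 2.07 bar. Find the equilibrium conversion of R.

X = 0.757

Take 1 mol R as basis and let X be its fractional conversion, so ξ = 0.5X.
At extent ξ: n_R = 1 − X; n_N = 0.5X.
Total moles n_T = 1 − 0.5X.
Mole fractions y_i = n_i/n_T; K_p = p_N / (p_R^2) with p_i = y_i·P.
Setting this equal to 1.92 bar^-1 and taking the physical root (0 < X < 1) gives X = 0.757.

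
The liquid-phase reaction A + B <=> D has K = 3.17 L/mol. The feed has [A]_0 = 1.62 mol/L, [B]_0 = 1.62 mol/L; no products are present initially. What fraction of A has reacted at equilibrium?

Let X = conversion of A; extent ξ = 1.62·X mol/L.
Concentrations: [A] = 1.62 − 1.62X; [B] = 1.62 − 1.62X; [D] = 1.62X.
K = [D] / ([A] [B]).
Solving K = 3.17 for X ∈ (0,1): X = 0.645.

X = 0.645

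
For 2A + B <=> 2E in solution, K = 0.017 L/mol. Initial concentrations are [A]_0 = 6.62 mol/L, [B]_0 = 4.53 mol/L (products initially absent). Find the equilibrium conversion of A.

X = 0.204

Let X = conversion of A; extent ξ = 6.62X/2 mol/L.
Concentrations: [A] = 6.62 − 6.62X; [B] = 4.53 − 3.31X; [E] = 6.62X.
K = [E]^2 / ([A]^2 [B]).
Solving K = 0.017 for X ∈ (0,1): X = 0.204.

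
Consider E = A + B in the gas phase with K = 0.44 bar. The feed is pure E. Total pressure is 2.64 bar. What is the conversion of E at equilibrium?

X = 0.378

Basis: 1 mol E initially; let X = conversion of E. Extent ξ = X.
Moles: n_E = 1 − X; n_A = X; n_B = X.
n_T = Σnᵢ = 1 + X.
With p_i = (n_i/n_T)P, K = p_A p_B / (p_E).
This yields a degree-2 equation in X; solving on (0,1), X = 0.378.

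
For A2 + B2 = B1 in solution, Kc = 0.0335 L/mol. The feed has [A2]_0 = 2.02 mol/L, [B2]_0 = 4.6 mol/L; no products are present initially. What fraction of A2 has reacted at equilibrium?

Let X = conversion of A2; extent ξ = 2.02·X mol/L.
Concentrations: [A2] = 2.02 − 2.02X; [B2] = 4.6 − 2.02X; [B1] = 2.02X.
Kc = [B1] / ([A2] [B2]).
This equals 0.0335 at X = 0.127 (the root in 0 < X < 1).

X = 0.127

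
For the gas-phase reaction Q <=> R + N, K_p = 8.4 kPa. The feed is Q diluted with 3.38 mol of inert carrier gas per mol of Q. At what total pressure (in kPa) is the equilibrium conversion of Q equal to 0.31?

Basis: 1 mol Q initially; let X = conversion of Q. Extent ξ = X.
Mole table: n_Q = 1 − X; n_R = X; n_N = X; n_I = 3.38 (inert).
Summing: n_T = 4.38 + X.
K_p = p_R p_N / (p_Q) with p_i = (n_i/n_T)·P.
At X = 0.31: the mole-fraction product g(X) = Π y_i^ν_i = 0.0297. Since K_p = g(X)·P^{1}, P = (K_p/g)^(1/1) = (8.4/0.0297)^(1/1) = 283 kPa.

P = 283 kPa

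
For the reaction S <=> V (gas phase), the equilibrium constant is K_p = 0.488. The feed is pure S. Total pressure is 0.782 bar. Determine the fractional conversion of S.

X = 0.328

Let X = conversion of S (basis 1 mol S); extent of reaction ξ = X.
Mole table: n_S = 1 − X; n_V = X.
Since Δν = 0, n_T = 1 throughout.
Mole fractions y_i = n_i/n_T; K_p = p_V / (p_S) with p_i = y_i·P.
Substituting and setting equal to 0.488 gives a polynomial in X; the root in (0,1) is X = 0.328.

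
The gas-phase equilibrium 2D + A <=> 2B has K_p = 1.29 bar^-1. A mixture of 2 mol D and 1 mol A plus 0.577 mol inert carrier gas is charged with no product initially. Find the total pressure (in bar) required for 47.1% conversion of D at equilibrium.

P = 3.61 bar

Let X = conversion of D (basis 2 mol D); extent of reaction ξ = X.
At extent ξ: n_D = 2 − 2X; n_A = 1 − X; n_B = 2X; n_I = 0.577 (inert).
Total moles n_T = 3.58 − X.
K_p = p_B^2 / (p_D^2 p_A) with p_i = (n_i/n_T)·P.
At X = 0.471: the mole-fraction product g(X) = Π y_i^ν_i = 4.655. Since K_p = g(X)·P^{-1}, P = (g/K_p)^(1/1) = (4.655/1.29)^(1/1) = 3.61 bar.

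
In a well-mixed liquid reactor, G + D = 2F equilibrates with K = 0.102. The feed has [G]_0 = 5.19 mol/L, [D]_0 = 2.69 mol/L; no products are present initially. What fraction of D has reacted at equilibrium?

Let X = conversion of D; extent ξ = 2.69·X mol/L.
Concentrations: [G] = 5.19 − 2.69X; [D] = 2.69 − 2.69X; [F] = 5.38X.
K = [F]^2 / ([G] [D]).
Setting equal to 0.102 and solving for X on (0,1) gives X = 0.190.

X = 0.190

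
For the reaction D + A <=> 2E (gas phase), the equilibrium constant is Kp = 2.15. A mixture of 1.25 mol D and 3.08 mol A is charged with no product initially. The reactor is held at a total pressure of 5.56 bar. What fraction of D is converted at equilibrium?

Basis: 1.25 mol D initially; let X = conversion of D. Extent ξ = 1.25X.
At extent ξ: n_D = 1.25 − 1.25X; n_A = 3.08 − 1.25X; n_E = 2.5X.
Since Δν = 0, n_T = 4.33 throughout.
Mole fractions y_i = n_i/n_T; Kp = p_E^2 / (p_D p_A) with p_i = y_i·P.
Equating to 2.15 and solving on 0 < X < 1: X = 0.617.

X = 0.617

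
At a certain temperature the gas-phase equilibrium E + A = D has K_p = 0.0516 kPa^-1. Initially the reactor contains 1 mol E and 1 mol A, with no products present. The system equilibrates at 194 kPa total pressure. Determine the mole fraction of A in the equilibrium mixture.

y_A = 0.232

Let X = conversion of E (basis 1 mol E); extent of reaction ξ = X.
Mole table: n_E = 1 − X; n_A = 1 − X; n_D = X.
n_T = Σnᵢ = 2 − X.
y_i = n_i/n_T, p_i = y_i·P. K_p = p_D / (p_E p_A).
This yields a degree-2 equation in X; solving on (0,1), X = 0.699.
Then n_A = 0.301, n_T = 1.3, so y_A = 0.232.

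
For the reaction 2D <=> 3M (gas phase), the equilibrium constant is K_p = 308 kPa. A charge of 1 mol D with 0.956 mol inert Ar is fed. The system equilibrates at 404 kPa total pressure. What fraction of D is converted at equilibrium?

Take 1 mol D as basis and let X be its fractional conversion, so ξ = 0.5X.
Mole table: n_D = 1 − X; n_M = 1.5X; n_I = 0.956 (inert).
Total moles n_T = 1.96 + 0.5X.
y_i = n_i/n_T, p_i = y_i·P. K_p = p_M^3 / (p_D^2).
Setting this equal to 308 kPa and taking the physical root (0 < X < 1) gives X = 0.500.

X = 0.500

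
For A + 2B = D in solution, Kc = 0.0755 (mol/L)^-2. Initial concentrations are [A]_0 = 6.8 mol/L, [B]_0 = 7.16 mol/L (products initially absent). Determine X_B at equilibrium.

Let X = conversion of B; extent ξ = 7.16X/2 mol/L.
Concentrations: [A] = 6.8 − 3.58X; [B] = 7.16 − 7.16X; [D] = 3.58X.
Kc = [D] / ([A] [B]^2).
Setting equal to 0.0755 and solving for X on (0,1) gives X = 0.638.

X = 0.638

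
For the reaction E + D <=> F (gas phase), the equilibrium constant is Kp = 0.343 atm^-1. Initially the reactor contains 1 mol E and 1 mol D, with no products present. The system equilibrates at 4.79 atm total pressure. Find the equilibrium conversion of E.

X = 0.385

Let X = conversion of E (basis 1 mol E); extent of reaction ξ = X.
At extent ξ: n_E = 1 − X; n_D = 1 − X; n_F = X.
Total moles n_T = 2 − X.
y_i = n_i/n_T, p_i = y_i·P. Kp = p_F / (p_E p_D).
Equating to 0.343 atm^-1 and solving on 0 < X < 1: X = 0.385.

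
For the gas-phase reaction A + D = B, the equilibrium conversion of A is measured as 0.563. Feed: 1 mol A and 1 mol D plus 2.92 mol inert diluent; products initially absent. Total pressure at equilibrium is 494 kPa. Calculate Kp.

Kp = 0.026 kPa^-1

Basis: 1 mol A initially; let X = conversion of A. Extent ξ = X.
At extent ξ: n_A = 1 − X; n_D = 1 − X; n_B = X; n_I = 2.92 (inert).
n_T = Σnᵢ = 4.92 − X.
At X = 0.563: n_A = 0.437, n_D = 0.437, n_B = 0.563, n_T = 4.36.
p_i = (n_i/n_T)·P. Kp = p_B / (p_A p_D) = 0.026 kPa^-1.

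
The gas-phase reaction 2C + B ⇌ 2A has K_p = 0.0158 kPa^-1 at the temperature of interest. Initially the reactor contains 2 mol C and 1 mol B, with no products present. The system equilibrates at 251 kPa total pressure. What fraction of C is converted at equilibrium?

Take 2 mol C as basis and let X be its fractional conversion, so ξ = X.
Species balance: n_C = 2 − 2X; n_B = 1 − X; n_A = 2X.
Summing: n_T = 3 − X.
With p_i = (n_i/n_T)P, K_p = p_A^2 / (p_C^2 p_B).
Setting this equal to 0.0158 kPa^-1 and taking the physical root (0 < X < 1) gives X = 0.476.

X = 0.476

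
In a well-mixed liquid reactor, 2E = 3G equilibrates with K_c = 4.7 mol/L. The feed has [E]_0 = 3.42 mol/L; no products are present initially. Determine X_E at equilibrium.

Let X = conversion of E; extent ξ = 3.42X/2 mol/L.
Concentrations: [E] = 3.42 − 3.42X; [G] = 5.13X.
K_c = [G]^3 / ([E]^2).
Solving K_c = 4.7 for X ∈ (0,1): X = 0.480.

X = 0.480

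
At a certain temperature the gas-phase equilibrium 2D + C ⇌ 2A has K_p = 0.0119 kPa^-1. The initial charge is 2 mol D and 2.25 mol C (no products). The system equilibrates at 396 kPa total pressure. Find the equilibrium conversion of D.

X = 0.594

Basis: 2 mol D initially; let X = conversion of D. Extent ξ = X.
Mole table: n_D = 2 − 2X; n_C = 2.25 − X; n_A = 2X.
Summing: n_T = 4.25 − X.
With p_i = (n_i/n_T)P, K_p = p_A^2 / (p_D^2 p_C).
Substituting and setting equal to 0.0119 kPa^-1 gives a polynomial in X; the root in (0,1) is X = 0.594.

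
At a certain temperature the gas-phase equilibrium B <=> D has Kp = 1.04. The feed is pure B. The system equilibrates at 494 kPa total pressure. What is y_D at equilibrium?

Take 1 mol B as basis and let X be its fractional conversion, so ξ = X.
Moles: n_B = 1 − X; n_D = X.
n_T stays at 1 (no change in mole number).
y_i = n_i/n_T, p_i = y_i·P. Kp = p_D / (p_B).
Substituting and setting equal to 1.04 gives a polynomial in X; the root in (0,1) is X = 0.510.
Then n_D = 0.51, n_T = 1, so y_D = 0.510.

y_D = 0.510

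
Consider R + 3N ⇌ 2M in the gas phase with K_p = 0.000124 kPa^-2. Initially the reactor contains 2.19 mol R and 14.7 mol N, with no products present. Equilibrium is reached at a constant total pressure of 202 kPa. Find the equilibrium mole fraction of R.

y_R = 0.036

Basis: 2.19 mol R initially; let X = conversion of R. Extent ξ = 2.19X.
Mole table: n_R = 2.19 − 2.19X; n_N = 14.7 − 6.57X; n_M = 4.38X.
Summing: n_T = 16.9 − 4.38X.
y_i = n_i/n_T, p_i = y_i·P. K_p = p_M^2 / (p_R p_N^3).
Equating to 0.000124 kPa^-2 and solving on 0 < X < 1: X = 0.781.
Then n_R = 0.479, n_T = 13.5, so y_R = 0.036.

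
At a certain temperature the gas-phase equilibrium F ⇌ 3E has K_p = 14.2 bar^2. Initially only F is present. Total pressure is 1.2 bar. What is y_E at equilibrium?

Take 1 mol F as basis and let X be its fractional conversion, so ξ = X.
Mole table: n_F = 1 − X; n_E = 3X.
Summing: n_T = 1 + 2X.
Mole fractions y_i = n_i/n_T; K_p = p_E^3 / (p_F) with p_i = y_i·P.
Equating to 14.2 bar^2 and solving on 0 < X < 1: X = 0.795.
Then n_E = 2.38, n_T = 2.59, so y_E = 0.921.

y_E = 0.921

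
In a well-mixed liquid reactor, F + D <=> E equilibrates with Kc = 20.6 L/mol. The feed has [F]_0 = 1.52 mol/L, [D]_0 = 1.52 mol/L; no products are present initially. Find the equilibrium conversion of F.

X = 0.837

Let X = conversion of F; extent ξ = 1.52·X mol/L.
Concentrations: [F] = 1.52 − 1.52X; [D] = 1.52 − 1.52X; [E] = 1.52X.
Kc = [E] / ([F] [D]).
Equating to 20.6 L/mol: the physical root is X = 0.837.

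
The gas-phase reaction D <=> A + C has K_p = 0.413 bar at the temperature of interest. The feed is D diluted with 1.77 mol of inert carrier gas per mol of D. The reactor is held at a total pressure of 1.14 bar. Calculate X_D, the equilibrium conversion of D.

Let X = conversion of D (basis 1 mol D); extent of reaction ξ = X.
Species balance: n_D = 1 − X; n_A = X; n_C = X; n_I = 1.77 (inert).
Summing: n_T = 2.77 + X.
y_i = n_i/n_T, p_i = y_i·P. K_p = p_A p_C / (p_D).
Setting this equal to 0.413 bar and taking the physical root (0 < X < 1) gives X = 0.655.

X = 0.655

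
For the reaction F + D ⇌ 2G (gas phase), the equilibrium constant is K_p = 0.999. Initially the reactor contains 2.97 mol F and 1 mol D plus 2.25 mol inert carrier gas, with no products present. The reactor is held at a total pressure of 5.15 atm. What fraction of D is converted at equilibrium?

Take 1 mol D as basis and let X be its fractional conversion, so ξ = X.
Species balance: n_F = 2.97 − X; n_D = 1 − X; n_G = 2X; n_I = 2.25 (inert).
Since Δν = 0, n_T = 6.22 throughout.
y_i = n_i/n_T, p_i = y_i·P. K_p = p_G^2 / (p_F p_D).
This yields a degree-2 equation in X; solving on (0,1), X = 0.533.

X = 0.533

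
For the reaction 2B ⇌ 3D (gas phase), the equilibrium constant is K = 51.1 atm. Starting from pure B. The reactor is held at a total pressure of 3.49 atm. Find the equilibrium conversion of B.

Let X = conversion of B (basis 1 mol B); extent of reaction ξ = 0.5X.
Moles: n_B = 1 − X; n_D = 1.5X.
Summing: n_T = 1 + 0.5X.
y_i = n_i/n_T, p_i = y_i·P. K = p_D^3 / (p_B^2).
Equating to 51.1 atm and solving on 0 < X < 1: X = 0.739.

X = 0.739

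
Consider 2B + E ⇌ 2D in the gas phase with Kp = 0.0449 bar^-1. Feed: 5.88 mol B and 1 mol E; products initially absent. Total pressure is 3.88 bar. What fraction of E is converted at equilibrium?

X = 0.343

Basis: 1 mol E initially; let X = conversion of E. Extent ξ = X.
Mole table: n_B = 5.88 − 2X; n_E = 1 − X; n_D = 2X.
Summing: n_T = 6.88 − X.
y_i = n_i/n_T, p_i = y_i·P. Kp = p_D^2 / (p_B^2 p_E).
Setting this equal to 0.0449 bar^-1 and taking the physical root (0 < X < 1) gives X = 0.343.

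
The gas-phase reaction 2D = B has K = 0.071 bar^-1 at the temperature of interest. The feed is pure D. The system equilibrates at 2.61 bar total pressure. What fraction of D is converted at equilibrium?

Let X = conversion of D (basis 1 mol D); extent of reaction ξ = 0.5X.
Species balance: n_D = 1 − X; n_B = 0.5X.
Summing: n_T = 1 − 0.5X.
With p_i = (n_i/n_T)P, K = p_B / (p_D^2).
This yields a degree-2 equation in X; solving on (0,1), X = 0.242.

X = 0.242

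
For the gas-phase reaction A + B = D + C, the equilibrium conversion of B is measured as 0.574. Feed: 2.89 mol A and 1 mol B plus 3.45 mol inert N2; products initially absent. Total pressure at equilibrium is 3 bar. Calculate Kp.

Let X = conversion of B (basis 1 mol B); extent of reaction ξ = X.
Moles: n_A = 2.89 − X; n_B = 1 − X; n_D = X; n_C = X; n_I = 3.45 (inert).
n_T stays at 7.34 (no change in mole number).
At X = 0.574: n_A = 2.32, n_B = 0.426, n_D = 0.574, n_C = 0.574, n_T = 7.34.
p_i = (n_i/n_T)·P. Kp = p_D p_C / (p_A p_B) = 0.334.

Kp = 0.334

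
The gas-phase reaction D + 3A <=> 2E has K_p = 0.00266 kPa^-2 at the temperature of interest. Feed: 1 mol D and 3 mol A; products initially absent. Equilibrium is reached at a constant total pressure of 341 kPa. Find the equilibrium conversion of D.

Let X = conversion of D (basis 1 mol D); extent of reaction ξ = X.
Species balance: n_D = 1 − X; n_A = 3 − 3X; n_E = 2X.
Summing: n_T = 4 − 2X.
y_i = n_i/n_T, p_i = y_i·P. K_p = p_E^2 / (p_D p_A^3).
This yields a degree-4 equation in X; solving on (0,1), X = 0.795.

X = 0.795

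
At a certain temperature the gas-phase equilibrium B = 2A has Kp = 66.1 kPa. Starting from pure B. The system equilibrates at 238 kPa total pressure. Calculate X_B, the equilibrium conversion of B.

Basis: 1 mol B initially; let X = conversion of B. Extent ξ = X.
Species balance: n_B = 1 − X; n_A = 2X.
Summing: n_T = 1 + X.
With p_i = (n_i/n_T)P, Kp = p_A^2 / (p_B).
This yields a degree-2 equation in X; solving on (0,1), X = 0.255.

X = 0.255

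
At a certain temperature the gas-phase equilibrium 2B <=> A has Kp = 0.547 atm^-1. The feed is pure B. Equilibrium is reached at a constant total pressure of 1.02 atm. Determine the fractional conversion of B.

Basis: 1 mol B initially; let X = conversion of B. Extent ξ = 0.5X.
Species balance: n_B = 1 − X; n_A = 0.5X.
Total moles n_T = 1 − 0.5X.
With p_i = (n_i/n_T)P, Kp = p_A / (p_B^2).
Substituting and setting equal to 0.547 atm^-1 gives a polynomial in X; the root in (0,1) is X = 0.444.

X = 0.444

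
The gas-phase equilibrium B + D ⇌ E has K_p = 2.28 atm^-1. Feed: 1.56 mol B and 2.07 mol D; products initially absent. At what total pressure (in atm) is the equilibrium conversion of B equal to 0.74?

P = 3.38 atm

Take 1.56 mol B as basis and let X be its fractional conversion, so ξ = 1.56X.
Species balance: n_B = 1.56 − 1.56X; n_D = 2.07 − 1.56X; n_E = 1.56X.
Total moles n_T = 3.63 − 1.56X.
K_p = p_E / (p_B p_D) with p_i = (n_i/n_T)·P.
At X = 0.74: the mole-fraction product g(X) = Π y_i^ν_i = 7.695. Since K_p = g(X)·P^{-1}, P = (g/K_p)^(1/1) = (7.695/2.28)^(1/1) = 3.38 atm.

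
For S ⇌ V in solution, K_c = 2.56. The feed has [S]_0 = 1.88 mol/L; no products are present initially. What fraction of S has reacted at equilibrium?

X = 0.719

Let X = conversion of S; extent ξ = 1.88·X mol/L.
Concentrations: [S] = 1.88 − 1.88X; [V] = 1.88X.
K_c = [V] / ([S]).
Setting equal to 2.56 and solving for X on (0,1) gives X = 0.719.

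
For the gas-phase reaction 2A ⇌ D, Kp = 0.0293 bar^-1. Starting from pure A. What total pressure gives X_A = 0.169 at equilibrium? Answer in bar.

P = 3.82 bar

Take 1 mol A as basis and let X be its fractional conversion, so ξ = 0.5X.
Mole table: n_A = 1 − X; n_D = 0.5X.
Summing: n_T = 1 − 0.5X.
Kp = p_D / (p_A^2) with p_i = (n_i/n_T)·P.
At X = 0.169: the mole-fraction product g(X) = Π y_i^ν_i = 0.112. Since Kp = g(X)·P^{-1}, P = (g/Kp)^(1/1) = (0.112/0.0293)^(1/1) = 3.82 bar.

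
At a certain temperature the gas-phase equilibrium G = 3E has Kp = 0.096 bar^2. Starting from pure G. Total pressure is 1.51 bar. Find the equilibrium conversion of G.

X = 0.129

Take 1 mol G as basis and let X be its fractional conversion, so ξ = X.
Species balance: n_G = 1 − X; n_E = 3X.
n_T = Σnᵢ = 1 + 2X.
With p_i = (n_i/n_T)P, Kp = p_E^3 / (p_G).
This yields a degree-3 equation in X; solving on (0,1), X = 0.129.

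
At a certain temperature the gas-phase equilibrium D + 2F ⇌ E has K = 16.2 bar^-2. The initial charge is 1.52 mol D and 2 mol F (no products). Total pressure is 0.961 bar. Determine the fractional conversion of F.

Let X = conversion of F (basis 2 mol F); extent of reaction ξ = X.
At extent ξ: n_D = 1.52 − X; n_F = 2 − 2X; n_E = X.
n_T = Σnᵢ = 3.52 − 2X.
With p_i = (n_i/n_T)P, K = p_E / (p_D p_F^2).
Substituting and setting equal to 16.2 bar^-2 gives a polynomial in X; the root in (0,1) is X = 0.743.

X = 0.743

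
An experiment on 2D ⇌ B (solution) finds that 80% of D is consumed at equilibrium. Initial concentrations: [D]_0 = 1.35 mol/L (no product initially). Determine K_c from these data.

K_c = 7.41 L/mol

Let X = conversion of D.
Concentrations: [D] = 1.35 − 1.35X; [B] = 0.675X.
At X = 0.8: [D] = 0.27, [B] = 0.54.
K_c = [B] / ([D]^2) = 7.41 L/mol.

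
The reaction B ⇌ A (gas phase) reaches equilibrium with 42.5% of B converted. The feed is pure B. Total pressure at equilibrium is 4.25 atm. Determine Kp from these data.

Kp = 0.739

Let X = conversion of B (basis 1 mol B); extent of reaction ξ = X.
Mole table: n_B = 1 − X; n_A = X.
n_T stays at 1 (no change in mole number).
At X = 0.425: n_B = 0.575, n_A = 0.425, n_T = 1.
p_i = (n_i/n_T)·P. Kp = p_A / (p_B) = 0.739.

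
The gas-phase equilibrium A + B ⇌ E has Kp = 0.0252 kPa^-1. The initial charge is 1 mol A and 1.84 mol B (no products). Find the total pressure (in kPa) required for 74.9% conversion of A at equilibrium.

P = 227 kPa

Take 1 mol A as basis and let X be its fractional conversion, so ξ = X.
At extent ξ: n_A = 1 − X; n_B = 1.84 − X; n_E = X.
Summing: n_T = 2.84 − X.
Kp = p_E / (p_A p_B) with p_i = (n_i/n_T)·P.
At X = 0.749: the mole-fraction product g(X) = Π y_i^ν_i = 5.719. Since Kp = g(X)·P^{-1}, P = (g/Kp)^(1/1) = (5.719/0.0252)^(1/1) = 227 kPa.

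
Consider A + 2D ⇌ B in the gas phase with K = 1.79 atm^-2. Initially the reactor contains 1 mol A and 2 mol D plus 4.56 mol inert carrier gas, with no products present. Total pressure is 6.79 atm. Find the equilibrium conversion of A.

X = 0.584

Basis: 1 mol A initially; let X = conversion of A. Extent ξ = X.
Mole table: n_A = 1 − X; n_D = 2 − 2X; n_B = X; n_I = 4.56 (inert).
Total moles n_T = 7.56 − 2X.
With p_i = (n_i/n_T)P, K = p_B / (p_A p_D^2).
Setting this equal to 1.79 atm^-2 and taking the physical root (0 < X < 1) gives X = 0.584.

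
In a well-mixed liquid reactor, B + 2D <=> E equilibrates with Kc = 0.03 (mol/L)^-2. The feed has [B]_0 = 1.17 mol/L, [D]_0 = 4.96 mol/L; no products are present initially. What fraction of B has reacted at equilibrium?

X = 0.342

Let X = conversion of B; extent ξ = 1.17·X mol/L.
Concentrations: [B] = 1.17 − 1.17X; [D] = 4.96 − 2.34X; [E] = 1.17X.
Kc = [E] / ([B] [D]^2).
Setting equal to 0.03 and solving for X on (0,1) gives X = 0.342.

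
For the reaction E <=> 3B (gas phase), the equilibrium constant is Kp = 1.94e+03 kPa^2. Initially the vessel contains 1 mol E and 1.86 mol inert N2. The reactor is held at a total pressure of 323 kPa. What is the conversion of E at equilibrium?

Basis: 1 mol E initially; let X = conversion of E. Extent ξ = X.
Species balance: n_E = 1 − X; n_B = 3X; n_I = 1.86 (inert).
Summing: n_T = 2.86 + 2X.
With p_i = (n_i/n_T)P, Kp = p_B^3 / (p_E).
Equating to 1.94e+03 kPa^2 and solving on 0 < X < 1: X = 0.180.

X = 0.180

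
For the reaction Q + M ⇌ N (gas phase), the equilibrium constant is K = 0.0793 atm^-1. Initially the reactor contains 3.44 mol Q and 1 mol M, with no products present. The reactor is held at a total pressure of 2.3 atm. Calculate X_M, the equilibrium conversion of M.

X = 0.123

Take 1 mol M as basis and let X be its fractional conversion, so ξ = X.
Mole table: n_Q = 3.44 − X; n_M = 1 − X; n_N = X.
Summing: n_T = 4.44 − X.
y_i = n_i/n_T, p_i = y_i·P. K = p_N / (p_Q p_M).
Equating to 0.0793 atm^-1 and solving on 0 < X < 1: X = 0.123.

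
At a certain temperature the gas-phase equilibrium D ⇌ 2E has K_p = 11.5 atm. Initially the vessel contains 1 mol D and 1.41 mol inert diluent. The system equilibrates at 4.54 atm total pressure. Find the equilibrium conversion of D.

Let X = conversion of D (basis 1 mol D); extent of reaction ξ = X.
At extent ξ: n_D = 1 − X; n_E = 2X; n_I = 1.41 (inert).
Total moles n_T = 2.41 + X.
Mole fractions y_i = n_i/n_T; K_p = p_E^2 / (p_D) with p_i = y_i·P.
Setting this equal to 11.5 atm and taking the physical root (0 < X < 1) gives X = 0.731.

X = 0.731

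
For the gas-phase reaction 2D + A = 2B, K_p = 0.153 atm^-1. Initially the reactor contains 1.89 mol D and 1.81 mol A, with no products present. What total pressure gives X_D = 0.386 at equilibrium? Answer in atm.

Basis: 1.89 mol D initially; let X = conversion of D. Extent ξ = 0.945X.
Moles: n_D = 1.89 − 1.89X; n_A = 1.81 − 0.945X; n_B = 1.89X.
Summing: n_T = 3.7 − 0.945X.
K_p = p_B^2 / (p_D^2 p_A) with p_i = (n_i/n_T)·P.
At X = 0.386: the mole-fraction product g(X) = Π y_i^ν_i = 0.9121. Since K_p = g(X)·P^{-1}, P = (g/K_p)^(1/1) = (0.9121/0.153)^(1/1) = 5.96 atm.

P = 5.96 atm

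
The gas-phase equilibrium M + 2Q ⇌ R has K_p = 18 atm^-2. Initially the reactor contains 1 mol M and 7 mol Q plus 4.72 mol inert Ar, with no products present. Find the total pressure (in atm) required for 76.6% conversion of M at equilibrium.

P = 0.873 atm

Basis: 1 mol M initially; let X = conversion of M. Extent ξ = X.
Moles: n_M = 1 − X; n_Q = 7 − 2X; n_R = X; n_I = 4.72 (inert).
Summing: n_T = 12.7 − 2X.
K_p = p_R / (p_M p_Q^2) with p_i = (n_i/n_T)·P.
At X = 0.766: the mole-fraction product g(X) = Π y_i^ν_i = 13.7. Since K_p = g(X)·P^{-2}, P = (g/K_p)^(1/2) = (13.7/18)^(1/2) = 0.873 atm.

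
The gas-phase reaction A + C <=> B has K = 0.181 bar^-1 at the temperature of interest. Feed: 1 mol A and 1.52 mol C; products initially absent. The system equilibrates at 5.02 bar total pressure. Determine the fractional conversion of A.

X = 0.330

Take 1 mol A as basis and let X be its fractional conversion, so ξ = X.
Species balance: n_A = 1 − X; n_C = 1.52 − X; n_B = X.
n_T = Σnᵢ = 2.52 − X.
Mole fractions y_i = n_i/n_T; K = p_B / (p_A p_C) with p_i = y_i·P.
This yields a degree-2 equation in X; solving on (0,1), X = 0.330.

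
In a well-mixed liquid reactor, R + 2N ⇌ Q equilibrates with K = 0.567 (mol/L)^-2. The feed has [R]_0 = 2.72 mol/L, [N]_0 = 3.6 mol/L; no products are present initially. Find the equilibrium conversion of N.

Let X = conversion of N; extent ξ = 3.6X/2 mol/L.
Concentrations: [R] = 2.72 − 1.8X; [N] = 3.6 − 3.6X; [Q] = 1.8X.
K = [Q] / ([R] [N]^2).
Setting equal to 0.567 and solving for X on (0,1) gives X = 0.671.

X = 0.671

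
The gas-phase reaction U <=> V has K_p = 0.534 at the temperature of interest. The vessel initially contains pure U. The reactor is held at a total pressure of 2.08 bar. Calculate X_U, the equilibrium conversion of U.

X = 0.348

Let X = conversion of U (basis 1 mol U); extent of reaction ξ = X.
Mole table: n_U = 1 − X; n_V = X.
Since Δν = 0, n_T = 1 throughout.
With p_i = (n_i/n_T)P, K_p = p_V / (p_U).
This yields a degree-1 equation in X; solving on (0,1), X = 0.348.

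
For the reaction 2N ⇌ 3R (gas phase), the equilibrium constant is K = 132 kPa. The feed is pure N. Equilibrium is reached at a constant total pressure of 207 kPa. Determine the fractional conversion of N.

Let X = conversion of N (basis 1 mol N); extent of reaction ξ = 0.5X.
At extent ξ: n_N = 1 − X; n_R = 1.5X.
Summing: n_T = 1 + 0.5X.
Mole fractions y_i = n_i/n_T; K = p_R^3 / (p_N^2) with p_i = y_i·P.
This yields a degree-3 equation in X; solving on (0,1), X = 0.424.

X = 0.424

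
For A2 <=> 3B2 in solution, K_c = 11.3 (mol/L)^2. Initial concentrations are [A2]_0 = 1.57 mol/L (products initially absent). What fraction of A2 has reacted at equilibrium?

Let X = conversion of A2; extent ξ = 1.57·X mol/L.
Concentrations: [A2] = 1.57 − 1.57X; [B2] = 4.71X.
K_c = [B2]^3 / ([A2]).
Solving K_c = 11.3 for X ∈ (0,1): X = 0.453.

X = 0.453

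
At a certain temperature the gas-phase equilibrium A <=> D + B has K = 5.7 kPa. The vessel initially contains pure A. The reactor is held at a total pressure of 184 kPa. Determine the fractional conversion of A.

Let X = conversion of A (basis 1 mol A); extent of reaction ξ = X.
Moles: n_A = 1 − X; n_D = X; n_B = X.
n_T = Σnᵢ = 1 + X.
y_i = n_i/n_T, p_i = y_i·P. K = p_D p_B / (p_A).
Substituting and setting equal to 5.7 kPa gives a polynomial in X; the root in (0,1) is X = 0.173.

X = 0.173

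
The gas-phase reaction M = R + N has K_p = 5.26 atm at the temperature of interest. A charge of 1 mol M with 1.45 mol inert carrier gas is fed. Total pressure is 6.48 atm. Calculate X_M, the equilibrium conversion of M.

X = 0.772

Let X = conversion of M (basis 1 mol M); extent of reaction ξ = X.
Mole table: n_M = 1 − X; n_R = X; n_N = X; n_I = 1.45 (inert).
n_T = Σnᵢ = 2.45 + X.
With p_i = (n_i/n_T)P, K_p = p_R p_N / (p_M).
Setting this equal to 5.26 atm and taking the physical root (0 < X < 1) gives X = 0.772.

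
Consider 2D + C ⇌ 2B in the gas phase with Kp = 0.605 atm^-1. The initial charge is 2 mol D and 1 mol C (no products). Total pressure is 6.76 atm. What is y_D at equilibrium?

y_D = 0.413

Let X = conversion of D (basis 2 mol D); extent of reaction ξ = X.
Species balance: n_D = 2 − 2X; n_C = 1 − X; n_B = 2X.
n_T = Σnᵢ = 3 − X.
With p_i = (n_i/n_T)P, Kp = p_B^2 / (p_D^2 p_C).
Setting this equal to 0.605 atm^-1 and taking the physical root (0 < X < 1) gives X = 0.479.
Then n_D = 1.04, n_T = 2.52, so y_D = 0.413.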